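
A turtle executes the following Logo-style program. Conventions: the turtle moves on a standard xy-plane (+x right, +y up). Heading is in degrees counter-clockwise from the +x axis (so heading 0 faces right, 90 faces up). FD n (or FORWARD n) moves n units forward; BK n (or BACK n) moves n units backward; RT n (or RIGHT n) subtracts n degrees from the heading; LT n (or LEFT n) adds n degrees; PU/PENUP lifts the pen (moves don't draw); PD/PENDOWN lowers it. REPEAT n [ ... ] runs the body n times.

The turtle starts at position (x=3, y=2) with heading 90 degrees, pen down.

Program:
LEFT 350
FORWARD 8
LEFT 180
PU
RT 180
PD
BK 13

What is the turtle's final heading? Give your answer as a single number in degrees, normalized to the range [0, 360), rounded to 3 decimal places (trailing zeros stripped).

Answer: 80

Derivation:
Executing turtle program step by step:
Start: pos=(3,2), heading=90, pen down
LT 350: heading 90 -> 80
FD 8: (3,2) -> (4.389,9.878) [heading=80, draw]
LT 180: heading 80 -> 260
PU: pen up
RT 180: heading 260 -> 80
PD: pen down
BK 13: (4.389,9.878) -> (2.132,-2.924) [heading=80, draw]
Final: pos=(2.132,-2.924), heading=80, 2 segment(s) drawn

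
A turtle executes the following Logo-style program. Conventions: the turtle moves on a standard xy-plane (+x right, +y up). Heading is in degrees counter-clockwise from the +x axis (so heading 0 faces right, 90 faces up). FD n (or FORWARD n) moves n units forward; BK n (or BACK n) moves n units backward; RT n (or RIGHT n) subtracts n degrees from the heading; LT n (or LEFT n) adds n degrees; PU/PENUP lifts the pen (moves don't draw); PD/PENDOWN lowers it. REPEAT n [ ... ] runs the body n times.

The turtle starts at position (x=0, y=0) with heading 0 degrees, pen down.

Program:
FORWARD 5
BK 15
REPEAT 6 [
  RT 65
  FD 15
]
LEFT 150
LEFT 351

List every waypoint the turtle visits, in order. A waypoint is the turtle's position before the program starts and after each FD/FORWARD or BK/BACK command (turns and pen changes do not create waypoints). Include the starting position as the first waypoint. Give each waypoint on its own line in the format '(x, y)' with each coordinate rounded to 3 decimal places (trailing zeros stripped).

Executing turtle program step by step:
Start: pos=(0,0), heading=0, pen down
FD 5: (0,0) -> (5,0) [heading=0, draw]
BK 15: (5,0) -> (-10,0) [heading=0, draw]
REPEAT 6 [
  -- iteration 1/6 --
  RT 65: heading 0 -> 295
  FD 15: (-10,0) -> (-3.661,-13.595) [heading=295, draw]
  -- iteration 2/6 --
  RT 65: heading 295 -> 230
  FD 15: (-3.661,-13.595) -> (-13.303,-25.085) [heading=230, draw]
  -- iteration 3/6 --
  RT 65: heading 230 -> 165
  FD 15: (-13.303,-25.085) -> (-27.791,-21.203) [heading=165, draw]
  -- iteration 4/6 --
  RT 65: heading 165 -> 100
  FD 15: (-27.791,-21.203) -> (-30.396,-6.431) [heading=100, draw]
  -- iteration 5/6 --
  RT 65: heading 100 -> 35
  FD 15: (-30.396,-6.431) -> (-18.109,2.173) [heading=35, draw]
  -- iteration 6/6 --
  RT 65: heading 35 -> 330
  FD 15: (-18.109,2.173) -> (-5.118,-5.327) [heading=330, draw]
]
LT 150: heading 330 -> 120
LT 351: heading 120 -> 111
Final: pos=(-5.118,-5.327), heading=111, 8 segment(s) drawn
Waypoints (9 total):
(0, 0)
(5, 0)
(-10, 0)
(-3.661, -13.595)
(-13.303, -25.085)
(-27.791, -21.203)
(-30.396, -6.431)
(-18.109, 2.173)
(-5.118, -5.327)

Answer: (0, 0)
(5, 0)
(-10, 0)
(-3.661, -13.595)
(-13.303, -25.085)
(-27.791, -21.203)
(-30.396, -6.431)
(-18.109, 2.173)
(-5.118, -5.327)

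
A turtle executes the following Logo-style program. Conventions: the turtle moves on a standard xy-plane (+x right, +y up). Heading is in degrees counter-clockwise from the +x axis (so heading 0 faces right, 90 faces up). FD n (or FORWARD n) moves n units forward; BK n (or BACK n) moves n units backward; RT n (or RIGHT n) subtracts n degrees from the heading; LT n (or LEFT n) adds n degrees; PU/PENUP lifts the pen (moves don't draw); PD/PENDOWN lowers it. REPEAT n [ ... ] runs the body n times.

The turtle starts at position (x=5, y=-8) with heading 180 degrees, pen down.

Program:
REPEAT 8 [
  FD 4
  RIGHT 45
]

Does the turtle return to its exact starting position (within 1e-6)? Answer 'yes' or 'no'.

Answer: yes

Derivation:
Executing turtle program step by step:
Start: pos=(5,-8), heading=180, pen down
REPEAT 8 [
  -- iteration 1/8 --
  FD 4: (5,-8) -> (1,-8) [heading=180, draw]
  RT 45: heading 180 -> 135
  -- iteration 2/8 --
  FD 4: (1,-8) -> (-1.828,-5.172) [heading=135, draw]
  RT 45: heading 135 -> 90
  -- iteration 3/8 --
  FD 4: (-1.828,-5.172) -> (-1.828,-1.172) [heading=90, draw]
  RT 45: heading 90 -> 45
  -- iteration 4/8 --
  FD 4: (-1.828,-1.172) -> (1,1.657) [heading=45, draw]
  RT 45: heading 45 -> 0
  -- iteration 5/8 --
  FD 4: (1,1.657) -> (5,1.657) [heading=0, draw]
  RT 45: heading 0 -> 315
  -- iteration 6/8 --
  FD 4: (5,1.657) -> (7.828,-1.172) [heading=315, draw]
  RT 45: heading 315 -> 270
  -- iteration 7/8 --
  FD 4: (7.828,-1.172) -> (7.828,-5.172) [heading=270, draw]
  RT 45: heading 270 -> 225
  -- iteration 8/8 --
  FD 4: (7.828,-5.172) -> (5,-8) [heading=225, draw]
  RT 45: heading 225 -> 180
]
Final: pos=(5,-8), heading=180, 8 segment(s) drawn

Start position: (5, -8)
Final position: (5, -8)
Distance = 0; < 1e-6 -> CLOSED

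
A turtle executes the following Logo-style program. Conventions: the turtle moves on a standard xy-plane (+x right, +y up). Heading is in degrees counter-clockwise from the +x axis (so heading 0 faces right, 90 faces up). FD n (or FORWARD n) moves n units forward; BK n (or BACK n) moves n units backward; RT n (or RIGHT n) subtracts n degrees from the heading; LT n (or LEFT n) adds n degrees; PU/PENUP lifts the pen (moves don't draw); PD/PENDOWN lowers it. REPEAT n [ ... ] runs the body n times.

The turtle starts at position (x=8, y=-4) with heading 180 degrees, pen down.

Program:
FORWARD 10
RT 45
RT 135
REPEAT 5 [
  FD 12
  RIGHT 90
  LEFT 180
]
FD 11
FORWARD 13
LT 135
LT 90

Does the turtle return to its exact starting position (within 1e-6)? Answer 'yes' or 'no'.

Answer: no

Derivation:
Executing turtle program step by step:
Start: pos=(8,-4), heading=180, pen down
FD 10: (8,-4) -> (-2,-4) [heading=180, draw]
RT 45: heading 180 -> 135
RT 135: heading 135 -> 0
REPEAT 5 [
  -- iteration 1/5 --
  FD 12: (-2,-4) -> (10,-4) [heading=0, draw]
  RT 90: heading 0 -> 270
  LT 180: heading 270 -> 90
  -- iteration 2/5 --
  FD 12: (10,-4) -> (10,8) [heading=90, draw]
  RT 90: heading 90 -> 0
  LT 180: heading 0 -> 180
  -- iteration 3/5 --
  FD 12: (10,8) -> (-2,8) [heading=180, draw]
  RT 90: heading 180 -> 90
  LT 180: heading 90 -> 270
  -- iteration 4/5 --
  FD 12: (-2,8) -> (-2,-4) [heading=270, draw]
  RT 90: heading 270 -> 180
  LT 180: heading 180 -> 0
  -- iteration 5/5 --
  FD 12: (-2,-4) -> (10,-4) [heading=0, draw]
  RT 90: heading 0 -> 270
  LT 180: heading 270 -> 90
]
FD 11: (10,-4) -> (10,7) [heading=90, draw]
FD 13: (10,7) -> (10,20) [heading=90, draw]
LT 135: heading 90 -> 225
LT 90: heading 225 -> 315
Final: pos=(10,20), heading=315, 8 segment(s) drawn

Start position: (8, -4)
Final position: (10, 20)
Distance = 24.083; >= 1e-6 -> NOT closed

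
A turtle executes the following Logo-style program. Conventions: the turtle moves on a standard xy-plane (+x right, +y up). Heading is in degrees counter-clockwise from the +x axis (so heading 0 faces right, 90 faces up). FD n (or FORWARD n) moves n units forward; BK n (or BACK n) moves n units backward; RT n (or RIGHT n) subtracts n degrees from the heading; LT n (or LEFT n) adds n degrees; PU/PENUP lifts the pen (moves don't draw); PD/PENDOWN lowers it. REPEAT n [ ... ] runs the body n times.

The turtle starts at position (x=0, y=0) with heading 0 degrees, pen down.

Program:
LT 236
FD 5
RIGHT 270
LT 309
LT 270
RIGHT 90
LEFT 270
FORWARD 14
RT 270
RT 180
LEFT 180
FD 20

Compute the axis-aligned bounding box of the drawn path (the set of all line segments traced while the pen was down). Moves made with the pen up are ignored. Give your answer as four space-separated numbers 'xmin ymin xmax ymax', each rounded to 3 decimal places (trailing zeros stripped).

Answer: -2.796 -4.145 11.151 16.999

Derivation:
Executing turtle program step by step:
Start: pos=(0,0), heading=0, pen down
LT 236: heading 0 -> 236
FD 5: (0,0) -> (-2.796,-4.145) [heading=236, draw]
RT 270: heading 236 -> 326
LT 309: heading 326 -> 275
LT 270: heading 275 -> 185
RT 90: heading 185 -> 95
LT 270: heading 95 -> 5
FD 14: (-2.796,-4.145) -> (11.151,-2.925) [heading=5, draw]
RT 270: heading 5 -> 95
RT 180: heading 95 -> 275
LT 180: heading 275 -> 95
FD 20: (11.151,-2.925) -> (9.408,16.999) [heading=95, draw]
Final: pos=(9.408,16.999), heading=95, 3 segment(s) drawn

Segment endpoints: x in {-2.796, 0, 9.408, 11.151}, y in {-4.145, -2.925, 0, 16.999}
xmin=-2.796, ymin=-4.145, xmax=11.151, ymax=16.999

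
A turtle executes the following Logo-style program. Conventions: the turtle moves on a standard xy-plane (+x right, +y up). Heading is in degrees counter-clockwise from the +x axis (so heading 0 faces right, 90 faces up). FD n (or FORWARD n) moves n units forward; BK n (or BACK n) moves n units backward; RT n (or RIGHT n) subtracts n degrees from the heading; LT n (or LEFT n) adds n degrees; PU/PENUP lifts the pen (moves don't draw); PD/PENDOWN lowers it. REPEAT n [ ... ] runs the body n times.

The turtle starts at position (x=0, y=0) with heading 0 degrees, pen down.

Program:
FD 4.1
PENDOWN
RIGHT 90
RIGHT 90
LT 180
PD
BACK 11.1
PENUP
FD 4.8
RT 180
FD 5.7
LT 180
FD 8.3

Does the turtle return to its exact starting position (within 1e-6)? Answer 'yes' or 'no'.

Answer: no

Derivation:
Executing turtle program step by step:
Start: pos=(0,0), heading=0, pen down
FD 4.1: (0,0) -> (4.1,0) [heading=0, draw]
PD: pen down
RT 90: heading 0 -> 270
RT 90: heading 270 -> 180
LT 180: heading 180 -> 0
PD: pen down
BK 11.1: (4.1,0) -> (-7,0) [heading=0, draw]
PU: pen up
FD 4.8: (-7,0) -> (-2.2,0) [heading=0, move]
RT 180: heading 0 -> 180
FD 5.7: (-2.2,0) -> (-7.9,0) [heading=180, move]
LT 180: heading 180 -> 0
FD 8.3: (-7.9,0) -> (0.4,0) [heading=0, move]
Final: pos=(0.4,0), heading=0, 2 segment(s) drawn

Start position: (0, 0)
Final position: (0.4, 0)
Distance = 0.4; >= 1e-6 -> NOT closed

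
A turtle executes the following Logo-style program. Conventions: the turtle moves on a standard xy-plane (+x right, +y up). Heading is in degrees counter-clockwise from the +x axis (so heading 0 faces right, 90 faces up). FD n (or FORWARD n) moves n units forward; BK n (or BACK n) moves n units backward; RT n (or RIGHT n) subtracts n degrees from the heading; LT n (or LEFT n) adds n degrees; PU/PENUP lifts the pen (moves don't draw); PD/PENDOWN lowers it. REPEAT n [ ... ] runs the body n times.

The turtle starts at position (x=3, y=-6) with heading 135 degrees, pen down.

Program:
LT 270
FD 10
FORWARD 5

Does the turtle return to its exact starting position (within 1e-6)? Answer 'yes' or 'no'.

Answer: no

Derivation:
Executing turtle program step by step:
Start: pos=(3,-6), heading=135, pen down
LT 270: heading 135 -> 45
FD 10: (3,-6) -> (10.071,1.071) [heading=45, draw]
FD 5: (10.071,1.071) -> (13.607,4.607) [heading=45, draw]
Final: pos=(13.607,4.607), heading=45, 2 segment(s) drawn

Start position: (3, -6)
Final position: (13.607, 4.607)
Distance = 15; >= 1e-6 -> NOT closed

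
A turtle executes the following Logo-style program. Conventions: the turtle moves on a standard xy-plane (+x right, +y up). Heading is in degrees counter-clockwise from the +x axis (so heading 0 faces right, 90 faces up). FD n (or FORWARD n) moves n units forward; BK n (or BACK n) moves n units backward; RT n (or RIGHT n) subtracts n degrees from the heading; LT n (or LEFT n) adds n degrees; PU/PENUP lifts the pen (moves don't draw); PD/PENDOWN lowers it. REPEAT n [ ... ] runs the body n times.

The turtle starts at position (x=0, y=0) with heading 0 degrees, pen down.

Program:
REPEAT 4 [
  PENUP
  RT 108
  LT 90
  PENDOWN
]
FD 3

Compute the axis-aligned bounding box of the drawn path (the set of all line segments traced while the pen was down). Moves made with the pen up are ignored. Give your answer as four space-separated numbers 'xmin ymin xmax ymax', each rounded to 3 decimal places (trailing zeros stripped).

Answer: 0 -2.853 0.927 0

Derivation:
Executing turtle program step by step:
Start: pos=(0,0), heading=0, pen down
REPEAT 4 [
  -- iteration 1/4 --
  PU: pen up
  RT 108: heading 0 -> 252
  LT 90: heading 252 -> 342
  PD: pen down
  -- iteration 2/4 --
  PU: pen up
  RT 108: heading 342 -> 234
  LT 90: heading 234 -> 324
  PD: pen down
  -- iteration 3/4 --
  PU: pen up
  RT 108: heading 324 -> 216
  LT 90: heading 216 -> 306
  PD: pen down
  -- iteration 4/4 --
  PU: pen up
  RT 108: heading 306 -> 198
  LT 90: heading 198 -> 288
  PD: pen down
]
FD 3: (0,0) -> (0.927,-2.853) [heading=288, draw]
Final: pos=(0.927,-2.853), heading=288, 1 segment(s) drawn

Segment endpoints: x in {0, 0.927}, y in {-2.853, 0}
xmin=0, ymin=-2.853, xmax=0.927, ymax=0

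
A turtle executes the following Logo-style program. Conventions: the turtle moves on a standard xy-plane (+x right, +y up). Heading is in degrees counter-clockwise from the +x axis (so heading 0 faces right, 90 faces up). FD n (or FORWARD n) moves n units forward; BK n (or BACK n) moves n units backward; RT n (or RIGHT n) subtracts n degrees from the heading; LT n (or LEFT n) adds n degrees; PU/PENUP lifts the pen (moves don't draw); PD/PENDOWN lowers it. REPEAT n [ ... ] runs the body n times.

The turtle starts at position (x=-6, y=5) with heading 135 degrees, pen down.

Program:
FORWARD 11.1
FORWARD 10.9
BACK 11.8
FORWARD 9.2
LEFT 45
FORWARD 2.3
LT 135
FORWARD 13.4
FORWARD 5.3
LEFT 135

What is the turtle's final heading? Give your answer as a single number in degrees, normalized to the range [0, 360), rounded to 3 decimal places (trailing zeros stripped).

Executing turtle program step by step:
Start: pos=(-6,5), heading=135, pen down
FD 11.1: (-6,5) -> (-13.849,12.849) [heading=135, draw]
FD 10.9: (-13.849,12.849) -> (-21.556,20.556) [heading=135, draw]
BK 11.8: (-21.556,20.556) -> (-13.212,12.212) [heading=135, draw]
FD 9.2: (-13.212,12.212) -> (-19.718,18.718) [heading=135, draw]
LT 45: heading 135 -> 180
FD 2.3: (-19.718,18.718) -> (-22.018,18.718) [heading=180, draw]
LT 135: heading 180 -> 315
FD 13.4: (-22.018,18.718) -> (-12.543,9.243) [heading=315, draw]
FD 5.3: (-12.543,9.243) -> (-8.795,5.495) [heading=315, draw]
LT 135: heading 315 -> 90
Final: pos=(-8.795,5.495), heading=90, 7 segment(s) drawn

Answer: 90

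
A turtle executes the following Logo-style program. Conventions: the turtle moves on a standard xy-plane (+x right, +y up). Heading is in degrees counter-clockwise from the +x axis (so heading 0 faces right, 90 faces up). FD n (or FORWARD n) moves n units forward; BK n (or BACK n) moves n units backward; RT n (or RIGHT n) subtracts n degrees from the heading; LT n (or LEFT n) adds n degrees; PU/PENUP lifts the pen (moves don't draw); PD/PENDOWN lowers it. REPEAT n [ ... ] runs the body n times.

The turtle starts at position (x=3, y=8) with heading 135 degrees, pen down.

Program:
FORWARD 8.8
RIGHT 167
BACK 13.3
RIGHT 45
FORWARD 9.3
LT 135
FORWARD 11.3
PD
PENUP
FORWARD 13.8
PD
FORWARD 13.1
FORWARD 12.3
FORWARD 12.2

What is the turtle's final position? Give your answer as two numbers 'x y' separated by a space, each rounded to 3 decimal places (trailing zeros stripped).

Executing turtle program step by step:
Start: pos=(3,8), heading=135, pen down
FD 8.8: (3,8) -> (-3.223,14.223) [heading=135, draw]
RT 167: heading 135 -> 328
BK 13.3: (-3.223,14.223) -> (-14.502,21.27) [heading=328, draw]
RT 45: heading 328 -> 283
FD 9.3: (-14.502,21.27) -> (-12.41,12.209) [heading=283, draw]
LT 135: heading 283 -> 58
FD 11.3: (-12.41,12.209) -> (-6.421,21.792) [heading=58, draw]
PD: pen down
PU: pen up
FD 13.8: (-6.421,21.792) -> (0.891,33.495) [heading=58, move]
PD: pen down
FD 13.1: (0.891,33.495) -> (7.833,44.604) [heading=58, draw]
FD 12.3: (7.833,44.604) -> (14.351,55.035) [heading=58, draw]
FD 12.2: (14.351,55.035) -> (20.816,65.381) [heading=58, draw]
Final: pos=(20.816,65.381), heading=58, 7 segment(s) drawn

Answer: 20.816 65.381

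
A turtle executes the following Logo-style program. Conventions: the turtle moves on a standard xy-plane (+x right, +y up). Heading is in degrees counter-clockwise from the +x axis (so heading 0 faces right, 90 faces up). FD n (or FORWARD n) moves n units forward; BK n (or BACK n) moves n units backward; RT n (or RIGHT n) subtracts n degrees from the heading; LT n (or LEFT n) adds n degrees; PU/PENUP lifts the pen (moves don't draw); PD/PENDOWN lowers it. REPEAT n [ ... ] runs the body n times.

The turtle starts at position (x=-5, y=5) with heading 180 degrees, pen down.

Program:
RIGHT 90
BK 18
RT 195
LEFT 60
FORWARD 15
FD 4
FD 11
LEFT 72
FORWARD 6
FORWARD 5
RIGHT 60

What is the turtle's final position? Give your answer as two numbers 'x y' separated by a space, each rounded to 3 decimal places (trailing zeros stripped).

Executing turtle program step by step:
Start: pos=(-5,5), heading=180, pen down
RT 90: heading 180 -> 90
BK 18: (-5,5) -> (-5,-13) [heading=90, draw]
RT 195: heading 90 -> 255
LT 60: heading 255 -> 315
FD 15: (-5,-13) -> (5.607,-23.607) [heading=315, draw]
FD 4: (5.607,-23.607) -> (8.435,-26.435) [heading=315, draw]
FD 11: (8.435,-26.435) -> (16.213,-34.213) [heading=315, draw]
LT 72: heading 315 -> 27
FD 6: (16.213,-34.213) -> (21.559,-31.489) [heading=27, draw]
FD 5: (21.559,-31.489) -> (26.014,-29.219) [heading=27, draw]
RT 60: heading 27 -> 327
Final: pos=(26.014,-29.219), heading=327, 6 segment(s) drawn

Answer: 26.014 -29.219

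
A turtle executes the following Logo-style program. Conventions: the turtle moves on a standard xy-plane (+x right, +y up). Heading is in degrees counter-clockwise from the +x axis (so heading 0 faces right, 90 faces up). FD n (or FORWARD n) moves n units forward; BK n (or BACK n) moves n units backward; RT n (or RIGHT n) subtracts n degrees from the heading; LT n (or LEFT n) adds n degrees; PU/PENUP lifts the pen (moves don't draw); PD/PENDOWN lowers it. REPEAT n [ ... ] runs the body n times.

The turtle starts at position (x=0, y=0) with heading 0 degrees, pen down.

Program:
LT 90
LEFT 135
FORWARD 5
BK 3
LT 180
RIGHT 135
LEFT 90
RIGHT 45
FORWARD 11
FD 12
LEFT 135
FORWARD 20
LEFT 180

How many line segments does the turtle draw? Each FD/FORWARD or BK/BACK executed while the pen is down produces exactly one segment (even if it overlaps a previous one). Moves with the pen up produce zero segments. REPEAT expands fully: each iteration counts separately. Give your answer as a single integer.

Executing turtle program step by step:
Start: pos=(0,0), heading=0, pen down
LT 90: heading 0 -> 90
LT 135: heading 90 -> 225
FD 5: (0,0) -> (-3.536,-3.536) [heading=225, draw]
BK 3: (-3.536,-3.536) -> (-1.414,-1.414) [heading=225, draw]
LT 180: heading 225 -> 45
RT 135: heading 45 -> 270
LT 90: heading 270 -> 0
RT 45: heading 0 -> 315
FD 11: (-1.414,-1.414) -> (6.364,-9.192) [heading=315, draw]
FD 12: (6.364,-9.192) -> (14.849,-17.678) [heading=315, draw]
LT 135: heading 315 -> 90
FD 20: (14.849,-17.678) -> (14.849,2.322) [heading=90, draw]
LT 180: heading 90 -> 270
Final: pos=(14.849,2.322), heading=270, 5 segment(s) drawn
Segments drawn: 5

Answer: 5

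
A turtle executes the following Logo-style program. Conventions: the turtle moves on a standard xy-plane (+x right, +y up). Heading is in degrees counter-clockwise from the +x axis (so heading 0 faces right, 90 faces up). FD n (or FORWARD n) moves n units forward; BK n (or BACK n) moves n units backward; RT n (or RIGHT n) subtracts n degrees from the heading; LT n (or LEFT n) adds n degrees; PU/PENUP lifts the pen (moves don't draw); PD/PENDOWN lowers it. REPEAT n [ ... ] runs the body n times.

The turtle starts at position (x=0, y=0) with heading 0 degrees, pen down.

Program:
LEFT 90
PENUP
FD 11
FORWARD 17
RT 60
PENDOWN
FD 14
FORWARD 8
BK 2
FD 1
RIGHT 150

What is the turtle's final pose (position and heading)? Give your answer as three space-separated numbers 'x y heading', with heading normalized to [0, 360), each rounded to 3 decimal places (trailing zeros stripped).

Answer: 18.187 38.5 240

Derivation:
Executing turtle program step by step:
Start: pos=(0,0), heading=0, pen down
LT 90: heading 0 -> 90
PU: pen up
FD 11: (0,0) -> (0,11) [heading=90, move]
FD 17: (0,11) -> (0,28) [heading=90, move]
RT 60: heading 90 -> 30
PD: pen down
FD 14: (0,28) -> (12.124,35) [heading=30, draw]
FD 8: (12.124,35) -> (19.053,39) [heading=30, draw]
BK 2: (19.053,39) -> (17.321,38) [heading=30, draw]
FD 1: (17.321,38) -> (18.187,38.5) [heading=30, draw]
RT 150: heading 30 -> 240
Final: pos=(18.187,38.5), heading=240, 4 segment(s) drawn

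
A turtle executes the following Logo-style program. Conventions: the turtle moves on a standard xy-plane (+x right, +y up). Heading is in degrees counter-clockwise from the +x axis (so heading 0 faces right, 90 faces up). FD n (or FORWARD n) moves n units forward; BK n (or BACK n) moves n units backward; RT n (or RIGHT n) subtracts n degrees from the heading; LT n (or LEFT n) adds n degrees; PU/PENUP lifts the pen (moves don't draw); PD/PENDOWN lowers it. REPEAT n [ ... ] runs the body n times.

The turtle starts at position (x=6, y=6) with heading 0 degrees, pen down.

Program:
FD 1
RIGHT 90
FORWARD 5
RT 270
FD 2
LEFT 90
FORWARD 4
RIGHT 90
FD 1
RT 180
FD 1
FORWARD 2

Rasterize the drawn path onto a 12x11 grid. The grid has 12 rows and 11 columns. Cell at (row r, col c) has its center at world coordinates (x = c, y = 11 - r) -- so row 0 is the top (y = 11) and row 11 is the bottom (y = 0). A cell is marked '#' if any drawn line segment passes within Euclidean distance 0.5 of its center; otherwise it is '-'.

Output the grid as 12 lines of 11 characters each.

Segment 0: (6,6) -> (7,6)
Segment 1: (7,6) -> (7,1)
Segment 2: (7,1) -> (9,1)
Segment 3: (9,1) -> (9,5)
Segment 4: (9,5) -> (10,5)
Segment 5: (10,5) -> (9,5)
Segment 6: (9,5) -> (7,5)

Answer: -----------
-----------
-----------
-----------
-----------
------##---
-------####
-------#-#-
-------#-#-
-------#-#-
-------###-
-----------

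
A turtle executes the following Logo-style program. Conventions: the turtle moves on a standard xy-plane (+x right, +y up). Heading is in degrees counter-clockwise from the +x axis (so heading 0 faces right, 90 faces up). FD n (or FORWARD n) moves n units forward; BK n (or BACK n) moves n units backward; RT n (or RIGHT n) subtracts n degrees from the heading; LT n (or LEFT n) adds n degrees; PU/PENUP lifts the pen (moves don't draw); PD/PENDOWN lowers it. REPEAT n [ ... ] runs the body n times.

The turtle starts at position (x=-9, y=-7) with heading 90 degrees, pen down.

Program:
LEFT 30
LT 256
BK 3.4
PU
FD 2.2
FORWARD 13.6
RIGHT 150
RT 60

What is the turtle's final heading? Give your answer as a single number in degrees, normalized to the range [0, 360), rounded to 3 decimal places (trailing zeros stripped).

Executing turtle program step by step:
Start: pos=(-9,-7), heading=90, pen down
LT 30: heading 90 -> 120
LT 256: heading 120 -> 16
BK 3.4: (-9,-7) -> (-12.268,-7.937) [heading=16, draw]
PU: pen up
FD 2.2: (-12.268,-7.937) -> (-10.154,-7.331) [heading=16, move]
FD 13.6: (-10.154,-7.331) -> (2.92,-3.582) [heading=16, move]
RT 150: heading 16 -> 226
RT 60: heading 226 -> 166
Final: pos=(2.92,-3.582), heading=166, 1 segment(s) drawn

Answer: 166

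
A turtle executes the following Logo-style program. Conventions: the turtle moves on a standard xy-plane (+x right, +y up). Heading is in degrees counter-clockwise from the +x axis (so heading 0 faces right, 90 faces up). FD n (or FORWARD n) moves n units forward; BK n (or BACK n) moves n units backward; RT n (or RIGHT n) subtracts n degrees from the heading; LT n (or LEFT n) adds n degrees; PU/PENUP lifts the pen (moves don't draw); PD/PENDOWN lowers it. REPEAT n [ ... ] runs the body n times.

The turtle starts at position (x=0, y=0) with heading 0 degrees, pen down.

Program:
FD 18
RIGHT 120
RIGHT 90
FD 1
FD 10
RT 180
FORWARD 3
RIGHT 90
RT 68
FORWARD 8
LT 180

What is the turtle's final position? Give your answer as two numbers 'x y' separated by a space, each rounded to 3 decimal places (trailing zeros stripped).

Answer: 3.15 5.113

Derivation:
Executing turtle program step by step:
Start: pos=(0,0), heading=0, pen down
FD 18: (0,0) -> (18,0) [heading=0, draw]
RT 120: heading 0 -> 240
RT 90: heading 240 -> 150
FD 1: (18,0) -> (17.134,0.5) [heading=150, draw]
FD 10: (17.134,0.5) -> (8.474,5.5) [heading=150, draw]
RT 180: heading 150 -> 330
FD 3: (8.474,5.5) -> (11.072,4) [heading=330, draw]
RT 90: heading 330 -> 240
RT 68: heading 240 -> 172
FD 8: (11.072,4) -> (3.15,5.113) [heading=172, draw]
LT 180: heading 172 -> 352
Final: pos=(3.15,5.113), heading=352, 5 segment(s) drawn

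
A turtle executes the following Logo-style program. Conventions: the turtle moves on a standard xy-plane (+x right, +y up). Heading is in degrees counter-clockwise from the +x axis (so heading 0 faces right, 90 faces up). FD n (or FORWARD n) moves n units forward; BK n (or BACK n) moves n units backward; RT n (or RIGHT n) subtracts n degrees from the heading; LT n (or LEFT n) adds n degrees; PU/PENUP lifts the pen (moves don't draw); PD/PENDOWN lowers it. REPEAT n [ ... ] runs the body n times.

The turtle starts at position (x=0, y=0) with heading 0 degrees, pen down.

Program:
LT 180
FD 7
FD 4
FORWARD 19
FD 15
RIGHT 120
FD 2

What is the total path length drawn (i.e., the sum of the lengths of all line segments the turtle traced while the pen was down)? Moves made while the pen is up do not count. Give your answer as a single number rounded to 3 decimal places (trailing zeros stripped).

Answer: 47

Derivation:
Executing turtle program step by step:
Start: pos=(0,0), heading=0, pen down
LT 180: heading 0 -> 180
FD 7: (0,0) -> (-7,0) [heading=180, draw]
FD 4: (-7,0) -> (-11,0) [heading=180, draw]
FD 19: (-11,0) -> (-30,0) [heading=180, draw]
FD 15: (-30,0) -> (-45,0) [heading=180, draw]
RT 120: heading 180 -> 60
FD 2: (-45,0) -> (-44,1.732) [heading=60, draw]
Final: pos=(-44,1.732), heading=60, 5 segment(s) drawn

Segment lengths:
  seg 1: (0,0) -> (-7,0), length = 7
  seg 2: (-7,0) -> (-11,0), length = 4
  seg 3: (-11,0) -> (-30,0), length = 19
  seg 4: (-30,0) -> (-45,0), length = 15
  seg 5: (-45,0) -> (-44,1.732), length = 2
Total = 47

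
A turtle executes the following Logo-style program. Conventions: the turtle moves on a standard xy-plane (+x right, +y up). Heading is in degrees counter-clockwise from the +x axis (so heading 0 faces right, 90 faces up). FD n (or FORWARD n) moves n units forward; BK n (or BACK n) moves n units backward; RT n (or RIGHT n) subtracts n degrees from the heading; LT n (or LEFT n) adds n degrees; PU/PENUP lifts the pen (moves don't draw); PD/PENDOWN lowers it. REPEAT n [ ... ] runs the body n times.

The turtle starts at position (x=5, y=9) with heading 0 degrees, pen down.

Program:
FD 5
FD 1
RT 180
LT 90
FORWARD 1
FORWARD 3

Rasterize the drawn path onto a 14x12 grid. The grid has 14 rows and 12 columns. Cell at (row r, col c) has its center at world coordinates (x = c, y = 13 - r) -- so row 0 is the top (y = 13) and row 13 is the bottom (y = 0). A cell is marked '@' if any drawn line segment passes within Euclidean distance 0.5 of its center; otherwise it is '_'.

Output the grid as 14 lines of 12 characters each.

Answer: ____________
____________
____________
____________
_____@@@@@@@
___________@
___________@
___________@
___________@
____________
____________
____________
____________
____________

Derivation:
Segment 0: (5,9) -> (10,9)
Segment 1: (10,9) -> (11,9)
Segment 2: (11,9) -> (11,8)
Segment 3: (11,8) -> (11,5)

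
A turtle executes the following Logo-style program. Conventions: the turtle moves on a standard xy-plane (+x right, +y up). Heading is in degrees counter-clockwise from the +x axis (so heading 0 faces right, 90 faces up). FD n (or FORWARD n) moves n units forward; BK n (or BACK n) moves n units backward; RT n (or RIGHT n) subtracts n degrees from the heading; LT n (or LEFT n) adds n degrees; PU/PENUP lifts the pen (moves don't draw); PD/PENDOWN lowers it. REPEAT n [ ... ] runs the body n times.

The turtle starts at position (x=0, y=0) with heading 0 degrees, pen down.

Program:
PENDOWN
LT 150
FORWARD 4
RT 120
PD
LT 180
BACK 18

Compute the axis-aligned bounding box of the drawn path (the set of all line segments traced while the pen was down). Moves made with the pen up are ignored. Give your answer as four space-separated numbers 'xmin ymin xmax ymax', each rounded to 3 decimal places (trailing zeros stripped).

Executing turtle program step by step:
Start: pos=(0,0), heading=0, pen down
PD: pen down
LT 150: heading 0 -> 150
FD 4: (0,0) -> (-3.464,2) [heading=150, draw]
RT 120: heading 150 -> 30
PD: pen down
LT 180: heading 30 -> 210
BK 18: (-3.464,2) -> (12.124,11) [heading=210, draw]
Final: pos=(12.124,11), heading=210, 2 segment(s) drawn

Segment endpoints: x in {-3.464, 0, 12.124}, y in {0, 2, 11}
xmin=-3.464, ymin=0, xmax=12.124, ymax=11

Answer: -3.464 0 12.124 11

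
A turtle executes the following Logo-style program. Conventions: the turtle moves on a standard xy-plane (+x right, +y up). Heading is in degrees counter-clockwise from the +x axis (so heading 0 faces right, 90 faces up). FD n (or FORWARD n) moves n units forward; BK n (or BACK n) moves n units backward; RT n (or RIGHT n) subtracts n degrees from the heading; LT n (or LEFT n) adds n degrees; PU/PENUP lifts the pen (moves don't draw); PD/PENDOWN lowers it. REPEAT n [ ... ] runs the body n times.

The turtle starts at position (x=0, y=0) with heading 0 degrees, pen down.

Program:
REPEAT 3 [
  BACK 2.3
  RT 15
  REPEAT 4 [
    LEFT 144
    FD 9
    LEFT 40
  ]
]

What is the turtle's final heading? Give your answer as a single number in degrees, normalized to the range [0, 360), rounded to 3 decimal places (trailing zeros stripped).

Executing turtle program step by step:
Start: pos=(0,0), heading=0, pen down
REPEAT 3 [
  -- iteration 1/3 --
  BK 2.3: (0,0) -> (-2.3,0) [heading=0, draw]
  RT 15: heading 0 -> 345
  REPEAT 4 [
    -- iteration 1/4 --
    LT 144: heading 345 -> 129
    FD 9: (-2.3,0) -> (-7.964,6.994) [heading=129, draw]
    LT 40: heading 129 -> 169
    -- iteration 2/4 --
    LT 144: heading 169 -> 313
    FD 9: (-7.964,6.994) -> (-1.826,0.412) [heading=313, draw]
    LT 40: heading 313 -> 353
    -- iteration 3/4 --
    LT 144: heading 353 -> 137
    FD 9: (-1.826,0.412) -> (-8.408,6.55) [heading=137, draw]
    LT 40: heading 137 -> 177
    -- iteration 4/4 --
    LT 144: heading 177 -> 321
    FD 9: (-8.408,6.55) -> (-1.414,0.886) [heading=321, draw]
    LT 40: heading 321 -> 1
  ]
  -- iteration 2/3 --
  BK 2.3: (-1.414,0.886) -> (-3.713,0.846) [heading=1, draw]
  RT 15: heading 1 -> 346
  REPEAT 4 [
    -- iteration 1/4 --
    LT 144: heading 346 -> 130
    FD 9: (-3.713,0.846) -> (-9.499,7.74) [heading=130, draw]
    LT 40: heading 130 -> 170
    -- iteration 2/4 --
    LT 144: heading 170 -> 314
    FD 9: (-9.499,7.74) -> (-3.247,1.266) [heading=314, draw]
    LT 40: heading 314 -> 354
    -- iteration 3/4 --
    LT 144: heading 354 -> 138
    FD 9: (-3.247,1.266) -> (-9.935,7.289) [heading=138, draw]
    LT 40: heading 138 -> 178
    -- iteration 4/4 --
    LT 144: heading 178 -> 322
    FD 9: (-9.935,7.289) -> (-2.843,1.748) [heading=322, draw]
    LT 40: heading 322 -> 2
  ]
  -- iteration 3/3 --
  BK 2.3: (-2.843,1.748) -> (-5.141,1.667) [heading=2, draw]
  RT 15: heading 2 -> 347
  REPEAT 4 [
    -- iteration 1/4 --
    LT 144: heading 347 -> 131
    FD 9: (-5.141,1.667) -> (-11.046,8.46) [heading=131, draw]
    LT 40: heading 131 -> 171
    -- iteration 2/4 --
    LT 144: heading 171 -> 315
    FD 9: (-11.046,8.46) -> (-4.682,2.096) [heading=315, draw]
    LT 40: heading 315 -> 355
    -- iteration 3/4 --
    LT 144: heading 355 -> 139
    FD 9: (-4.682,2.096) -> (-11.474,8) [heading=139, draw]
    LT 40: heading 139 -> 179
    -- iteration 4/4 --
    LT 144: heading 179 -> 323
    FD 9: (-11.474,8) -> (-4.287,2.584) [heading=323, draw]
    LT 40: heading 323 -> 3
  ]
]
Final: pos=(-4.287,2.584), heading=3, 15 segment(s) drawn

Answer: 3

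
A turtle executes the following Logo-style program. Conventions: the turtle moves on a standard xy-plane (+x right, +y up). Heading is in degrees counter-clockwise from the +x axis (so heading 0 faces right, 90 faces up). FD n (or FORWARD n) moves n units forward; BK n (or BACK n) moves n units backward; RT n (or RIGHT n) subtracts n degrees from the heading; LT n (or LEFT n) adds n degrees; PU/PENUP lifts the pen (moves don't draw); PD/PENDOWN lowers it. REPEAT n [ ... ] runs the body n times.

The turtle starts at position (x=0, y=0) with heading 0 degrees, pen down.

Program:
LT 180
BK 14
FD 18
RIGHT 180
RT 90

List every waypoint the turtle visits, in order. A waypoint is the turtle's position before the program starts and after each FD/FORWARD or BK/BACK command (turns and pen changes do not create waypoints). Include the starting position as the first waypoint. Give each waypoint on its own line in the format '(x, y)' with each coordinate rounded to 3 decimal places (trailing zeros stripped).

Executing turtle program step by step:
Start: pos=(0,0), heading=0, pen down
LT 180: heading 0 -> 180
BK 14: (0,0) -> (14,0) [heading=180, draw]
FD 18: (14,0) -> (-4,0) [heading=180, draw]
RT 180: heading 180 -> 0
RT 90: heading 0 -> 270
Final: pos=(-4,0), heading=270, 2 segment(s) drawn
Waypoints (3 total):
(0, 0)
(14, 0)
(-4, 0)

Answer: (0, 0)
(14, 0)
(-4, 0)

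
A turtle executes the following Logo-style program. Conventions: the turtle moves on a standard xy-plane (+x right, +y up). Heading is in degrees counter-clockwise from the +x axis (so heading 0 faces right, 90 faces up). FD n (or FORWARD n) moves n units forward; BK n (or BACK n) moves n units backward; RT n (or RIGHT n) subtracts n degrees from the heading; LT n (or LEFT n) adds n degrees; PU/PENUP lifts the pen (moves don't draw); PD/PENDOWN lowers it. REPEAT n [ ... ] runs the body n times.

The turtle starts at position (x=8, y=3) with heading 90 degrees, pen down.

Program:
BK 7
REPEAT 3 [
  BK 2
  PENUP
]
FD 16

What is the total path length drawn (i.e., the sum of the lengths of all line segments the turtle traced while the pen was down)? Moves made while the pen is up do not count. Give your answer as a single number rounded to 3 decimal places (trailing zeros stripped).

Executing turtle program step by step:
Start: pos=(8,3), heading=90, pen down
BK 7: (8,3) -> (8,-4) [heading=90, draw]
REPEAT 3 [
  -- iteration 1/3 --
  BK 2: (8,-4) -> (8,-6) [heading=90, draw]
  PU: pen up
  -- iteration 2/3 --
  BK 2: (8,-6) -> (8,-8) [heading=90, move]
  PU: pen up
  -- iteration 3/3 --
  BK 2: (8,-8) -> (8,-10) [heading=90, move]
  PU: pen up
]
FD 16: (8,-10) -> (8,6) [heading=90, move]
Final: pos=(8,6), heading=90, 2 segment(s) drawn

Segment lengths:
  seg 1: (8,3) -> (8,-4), length = 7
  seg 2: (8,-4) -> (8,-6), length = 2
Total = 9

Answer: 9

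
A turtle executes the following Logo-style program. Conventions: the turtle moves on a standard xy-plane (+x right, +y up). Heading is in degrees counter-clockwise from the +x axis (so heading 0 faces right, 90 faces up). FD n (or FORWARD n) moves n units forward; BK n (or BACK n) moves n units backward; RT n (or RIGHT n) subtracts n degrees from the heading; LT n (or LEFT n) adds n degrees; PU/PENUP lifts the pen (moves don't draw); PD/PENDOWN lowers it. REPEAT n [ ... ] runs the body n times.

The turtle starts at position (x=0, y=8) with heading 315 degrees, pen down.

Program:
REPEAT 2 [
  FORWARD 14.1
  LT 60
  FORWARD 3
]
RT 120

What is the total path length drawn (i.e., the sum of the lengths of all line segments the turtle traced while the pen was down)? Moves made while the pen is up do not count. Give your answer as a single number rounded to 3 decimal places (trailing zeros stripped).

Executing turtle program step by step:
Start: pos=(0,8), heading=315, pen down
REPEAT 2 [
  -- iteration 1/2 --
  FD 14.1: (0,8) -> (9.97,-1.97) [heading=315, draw]
  LT 60: heading 315 -> 15
  FD 3: (9.97,-1.97) -> (12.868,-1.194) [heading=15, draw]
  -- iteration 2/2 --
  FD 14.1: (12.868,-1.194) -> (26.488,2.456) [heading=15, draw]
  LT 60: heading 15 -> 75
  FD 3: (26.488,2.456) -> (27.264,5.353) [heading=75, draw]
]
RT 120: heading 75 -> 315
Final: pos=(27.264,5.353), heading=315, 4 segment(s) drawn

Segment lengths:
  seg 1: (0,8) -> (9.97,-1.97), length = 14.1
  seg 2: (9.97,-1.97) -> (12.868,-1.194), length = 3
  seg 3: (12.868,-1.194) -> (26.488,2.456), length = 14.1
  seg 4: (26.488,2.456) -> (27.264,5.353), length = 3
Total = 34.2

Answer: 34.2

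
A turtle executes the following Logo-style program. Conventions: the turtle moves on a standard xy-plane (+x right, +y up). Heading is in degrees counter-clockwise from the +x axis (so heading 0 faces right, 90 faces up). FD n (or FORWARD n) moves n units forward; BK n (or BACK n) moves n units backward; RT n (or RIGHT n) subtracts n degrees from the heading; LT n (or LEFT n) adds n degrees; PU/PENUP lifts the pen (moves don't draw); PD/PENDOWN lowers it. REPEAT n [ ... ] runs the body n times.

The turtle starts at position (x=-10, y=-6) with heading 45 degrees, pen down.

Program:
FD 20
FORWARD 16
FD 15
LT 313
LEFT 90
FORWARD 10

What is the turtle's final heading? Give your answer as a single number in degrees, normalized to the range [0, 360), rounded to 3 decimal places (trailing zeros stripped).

Answer: 88

Derivation:
Executing turtle program step by step:
Start: pos=(-10,-6), heading=45, pen down
FD 20: (-10,-6) -> (4.142,8.142) [heading=45, draw]
FD 16: (4.142,8.142) -> (15.456,19.456) [heading=45, draw]
FD 15: (15.456,19.456) -> (26.062,30.062) [heading=45, draw]
LT 313: heading 45 -> 358
LT 90: heading 358 -> 88
FD 10: (26.062,30.062) -> (26.411,40.056) [heading=88, draw]
Final: pos=(26.411,40.056), heading=88, 4 segment(s) drawn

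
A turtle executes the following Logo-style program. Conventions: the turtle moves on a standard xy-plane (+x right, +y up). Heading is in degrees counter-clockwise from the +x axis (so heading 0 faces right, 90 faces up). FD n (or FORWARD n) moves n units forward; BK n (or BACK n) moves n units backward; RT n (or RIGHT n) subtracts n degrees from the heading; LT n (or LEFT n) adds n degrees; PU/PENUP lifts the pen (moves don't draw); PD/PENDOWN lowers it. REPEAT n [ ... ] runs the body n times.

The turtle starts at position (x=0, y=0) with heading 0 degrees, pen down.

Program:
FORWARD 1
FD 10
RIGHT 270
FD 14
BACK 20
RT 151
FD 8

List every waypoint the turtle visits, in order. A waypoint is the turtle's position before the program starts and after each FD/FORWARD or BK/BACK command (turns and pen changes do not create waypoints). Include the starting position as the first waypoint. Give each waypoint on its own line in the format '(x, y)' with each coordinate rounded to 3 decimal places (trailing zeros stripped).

Executing turtle program step by step:
Start: pos=(0,0), heading=0, pen down
FD 1: (0,0) -> (1,0) [heading=0, draw]
FD 10: (1,0) -> (11,0) [heading=0, draw]
RT 270: heading 0 -> 90
FD 14: (11,0) -> (11,14) [heading=90, draw]
BK 20: (11,14) -> (11,-6) [heading=90, draw]
RT 151: heading 90 -> 299
FD 8: (11,-6) -> (14.878,-12.997) [heading=299, draw]
Final: pos=(14.878,-12.997), heading=299, 5 segment(s) drawn
Waypoints (6 total):
(0, 0)
(1, 0)
(11, 0)
(11, 14)
(11, -6)
(14.878, -12.997)

Answer: (0, 0)
(1, 0)
(11, 0)
(11, 14)
(11, -6)
(14.878, -12.997)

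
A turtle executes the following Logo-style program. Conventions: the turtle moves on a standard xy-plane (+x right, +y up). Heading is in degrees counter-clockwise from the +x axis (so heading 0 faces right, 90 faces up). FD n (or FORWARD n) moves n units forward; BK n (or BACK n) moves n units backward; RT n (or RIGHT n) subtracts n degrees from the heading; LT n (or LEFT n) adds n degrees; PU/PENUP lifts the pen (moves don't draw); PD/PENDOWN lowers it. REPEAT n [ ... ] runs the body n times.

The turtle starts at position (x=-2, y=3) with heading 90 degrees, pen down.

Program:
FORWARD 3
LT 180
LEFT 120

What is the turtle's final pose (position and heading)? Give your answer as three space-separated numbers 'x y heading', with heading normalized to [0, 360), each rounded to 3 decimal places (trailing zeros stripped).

Executing turtle program step by step:
Start: pos=(-2,3), heading=90, pen down
FD 3: (-2,3) -> (-2,6) [heading=90, draw]
LT 180: heading 90 -> 270
LT 120: heading 270 -> 30
Final: pos=(-2,6), heading=30, 1 segment(s) drawn

Answer: -2 6 30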